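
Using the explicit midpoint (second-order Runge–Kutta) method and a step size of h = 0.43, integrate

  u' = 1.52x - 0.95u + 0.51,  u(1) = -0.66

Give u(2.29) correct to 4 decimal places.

2.1745

Midpoint: k1 = f(x_n, u_n); k2 = f(x_n + h/2, u_n + (h/2)·k1); u_{n+1} = u_n + h·k2.
x=1.000000, u=-0.660000:
  k1 = f(1.000000, -0.660000) = 2.657000
  k2 = f(1.215000, -0.088745) = 2.441108
  u ← -0.660000 + 0.43·2.441108 = 0.389676
x=1.430000, u=0.389676:
  k1 = f(1.430000, 0.389676) = 2.313407
  k2 = f(1.645000, 0.887059) = 2.167694
  u ← 0.389676 + 0.43·2.167694 = 1.321785
x=1.860000, u=1.321785:
  k1 = f(1.860000, 1.321785) = 2.081504
  k2 = f(2.075000, 1.769308) = 1.983157
  u ← 1.321785 + 0.43·1.983157 = 2.174542
u(2.29) ≈ 2.1745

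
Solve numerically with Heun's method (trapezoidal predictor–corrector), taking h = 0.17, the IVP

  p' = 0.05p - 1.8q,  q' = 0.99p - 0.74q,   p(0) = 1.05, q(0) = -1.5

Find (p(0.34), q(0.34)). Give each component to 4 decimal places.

1.7609, -0.7256

Heun on (p,q): k1 = f(t_n, state_n); k2 = f(t_n + h, state_n + h·k1); state_{n+1} = state_n + (h/2)·(k1 + k2).
0.000000: (1.050000, -1.500000)
  k1 = (2.752500, 2.149500)
  predictor → (1.517925, -1.134585)
  k2 = (2.118149, 2.342339)
  → (1.464005, -1.118194)
0.170000: (1.464005, -1.118194)
  k1 = (2.085949, 2.276828)
  predictor → (1.818617, -0.731133)
  k2 = (1.406970, 2.341469)
  → (1.760903, -0.725638)
(p(0.34), q(0.34)) ≈ (1.7609, -0.7256)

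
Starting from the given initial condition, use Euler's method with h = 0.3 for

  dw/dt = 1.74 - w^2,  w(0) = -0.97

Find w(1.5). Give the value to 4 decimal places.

Euler: w_{n+1} = w_n + h·f(t_n, w_n).
t=0.000000, w=-0.970000: f=0.799100 → w ← -0.970000 + 0.3·0.799100 = -0.730270
t=0.300000, w=-0.730270: f=1.206706 → w ← -0.730270 + 0.3·1.206706 = -0.368258
t=0.600000, w=-0.368258: f=1.604386 → w ← -0.368258 + 0.3·1.604386 = 0.113057
t=0.900000, w=0.113057: f=1.727218 → w ← 0.113057 + 0.3·1.727218 = 0.631223
t=1.200000, w=0.631223: f=1.341558 → w ← 0.631223 + 0.3·1.341558 = 1.033690
w(1.5) ≈ 1.0337

1.0337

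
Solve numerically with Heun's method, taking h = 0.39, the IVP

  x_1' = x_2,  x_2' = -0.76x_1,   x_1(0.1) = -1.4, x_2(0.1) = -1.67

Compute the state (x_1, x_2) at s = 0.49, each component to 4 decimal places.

Heun on (x_1,x_2): k1 = f(s_n, state_n); k2 = f(s_n + h, state_n + h·k1); state_{n+1} = state_n + (h/2)·(k1 + k2).
0.100000: (-1.400000, -1.670000)
  k1 = (-1.670000, 1.064000)
  predictor → (-2.051300, -1.255040)
  k2 = (-1.255040, 1.558988)
  → (-1.970383, -1.158517)
(x_1(0.49), x_2(0.49)) ≈ (-1.9704, -1.1585)

-1.9704, -1.1585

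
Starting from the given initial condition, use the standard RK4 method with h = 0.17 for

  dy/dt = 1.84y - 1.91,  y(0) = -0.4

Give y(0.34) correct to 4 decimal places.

RK4: k1 = f(t_n, y_n); k2 = f(t_n + h/2, y_n + (h/2)·k1); k3 = f(t_n + h/2, y_n + (h/2)·k2); k4 = f(t_n + h, y_n + h·k3); y_{n+1} = y_n + (h/6)·(k1 + 2k2 + 2k3 + k4).
t=0.000000, y=-0.400000:
  k1 = f(0.000000, -0.400000) = -2.646000
  k2 = f(0.085000, -0.624910) = -3.059834
  k3 = f(0.085000, -0.660086) = -3.124558
  k4 = f(0.170000, -0.931175) = -3.623362
  y ← -0.400000 + (0.17/6)·(k1 + 2k2 + 2k3 + k4) = -0.928081
t=0.170000, y=-0.928081:
  k1 = f(0.170000, -0.928081) = -3.617669
  k2 = f(0.255000, -1.235583) = -4.183472
  k3 = f(0.255000, -1.283676) = -4.271964
  k4 = f(0.340000, -1.654315) = -4.953939
  y ← -0.928081 + (0.17/6)·(k1 + 2k2 + 2k3 + k4) = -1.650084
y(0.34) ≈ -1.6501

-1.6501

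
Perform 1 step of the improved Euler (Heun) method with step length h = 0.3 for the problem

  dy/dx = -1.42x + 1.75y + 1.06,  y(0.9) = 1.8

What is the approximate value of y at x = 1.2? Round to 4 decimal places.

Heun: k1 = f(x_n, y_n); k2 = f(x_n + h, y_n + h·k1); y_{n+1} = y_n + (h/2)·(k1 + k2).
x=0.900000, y=1.800000:
  k1 = f(0.900000, 1.800000) = 2.932000
  k2 = f(1.200000, 2.679600) = 4.045300
  y ← 1.800000 + (0.3/2)·(2.932000 + 4.045300) = 2.846595
y(1.2) ≈ 2.8466

2.8466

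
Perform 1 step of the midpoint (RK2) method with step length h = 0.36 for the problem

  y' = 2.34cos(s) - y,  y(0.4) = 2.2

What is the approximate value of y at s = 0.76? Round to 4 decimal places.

Midpoint: k1 = f(s_n, y_n); k2 = f(s_n + h/2, y_n + (h/2)·k1); y_{n+1} = y_n + h·k2.
s=0.400000, y=2.200000:
  k1 = f(0.400000, 2.200000) = -0.044717
  k2 = f(0.580000, 2.191951) = -0.234628
  y ← 2.200000 + 0.36·(-0.234628) = 2.115534
y(0.76) ≈ 2.1155

2.1155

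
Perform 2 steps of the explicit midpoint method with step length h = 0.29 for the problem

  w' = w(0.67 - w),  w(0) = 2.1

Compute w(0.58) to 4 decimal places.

Midpoint: k1 = f(x_n, w_n); k2 = f(x_n + h/2, w_n + (h/2)·k1); w_{n+1} = w_n + h·k2.
x=0.000000, w=2.100000:
  k1 = f(0.000000, 2.100000) = -3.003000
  k2 = f(0.145000, 1.664565) = -1.655518
  w ← 2.100000 + 0.29·(-1.655518) = 1.619900
x=0.290000, w=1.619900:
  k1 = f(0.290000, 1.619900) = -1.538742
  k2 = f(0.435000, 1.396782) = -1.015156
  w ← 1.619900 + 0.29·(-1.015156) = 1.325504
w(0.58) ≈ 1.3255

1.3255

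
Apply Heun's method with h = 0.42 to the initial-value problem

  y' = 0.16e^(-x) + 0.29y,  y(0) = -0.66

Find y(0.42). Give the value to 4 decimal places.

-0.6855

Heun: k1 = f(x_n, y_n); k2 = f(x_n + h, y_n + h·k1); y_{n+1} = y_n + (h/2)·(k1 + k2).
x=0.000000, y=-0.660000:
  k1 = f(0.000000, -0.660000) = -0.031400
  k2 = f(0.420000, -0.673188) = -0.090097
  y ← -0.660000 + (0.42/2)·(-0.031400 + (-0.090097)) = -0.685514
y(0.42) ≈ -0.6855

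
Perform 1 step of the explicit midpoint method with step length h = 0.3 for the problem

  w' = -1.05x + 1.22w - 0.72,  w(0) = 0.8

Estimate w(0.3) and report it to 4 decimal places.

Midpoint: k1 = f(x_n, w_n); k2 = f(x_n + h/2, w_n + (h/2)·k1); w_{n+1} = w_n + h·k2.
x=0.000000, w=0.800000:
  k1 = f(0.000000, 0.800000) = 0.256000
  k2 = f(0.150000, 0.838400) = 0.145348
  w ← 0.800000 + 0.3·0.145348 = 0.843604
w(0.3) ≈ 0.8436

0.8436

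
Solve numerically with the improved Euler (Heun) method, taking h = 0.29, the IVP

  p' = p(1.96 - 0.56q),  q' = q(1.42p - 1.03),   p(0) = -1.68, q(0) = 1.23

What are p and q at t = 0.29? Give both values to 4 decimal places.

-2.6410, 0.6136

Heun on (p,q): k1 = f(t_n, state_n); k2 = f(t_n + h, state_n + h·k1); state_{n+1} = state_n + (h/2)·(k1 + k2).
0.000000: (-1.680000, 1.230000)
  k1 = (-2.135616, -4.201188)
  predictor → (-2.299329, 0.011655)
  k2 = (-4.491676, -0.050061)
  → (-2.640957, 0.613569)
(p(0.29), q(0.29)) ≈ (-2.6410, 0.6136)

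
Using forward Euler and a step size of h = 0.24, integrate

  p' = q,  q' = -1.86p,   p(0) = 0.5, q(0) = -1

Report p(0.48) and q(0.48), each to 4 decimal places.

-0.0336, -1.3393

Euler on (p,q): p_{n+1} = p_n + h·p', q_{n+1} = q_n + h·q'.
0.000000: (0.500000, -1.000000); f=(-1.000000, -0.930000) → (0.260000, -1.223200)
0.240000: (0.260000, -1.223200); f=(-1.223200, -0.483600) → (-0.033568, -1.339264)
(p(0.48), q(0.48)) ≈ (-0.0336, -1.3393)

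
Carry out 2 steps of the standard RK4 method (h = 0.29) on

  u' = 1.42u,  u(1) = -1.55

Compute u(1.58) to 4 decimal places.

-3.5315

RK4: k1 = f(t_n, u_n); k2 = f(t_n + h/2, u_n + (h/2)·k1); k3 = f(t_n + h/2, u_n + (h/2)·k2); k4 = f(t_n + h, u_n + h·k3); u_{n+1} = u_n + (h/6)·(k1 + 2k2 + 2k3 + k4).
t=1.000000, u=-1.550000:
  k1 = f(1.000000, -1.550000) = -2.201000
  k2 = f(1.145000, -1.869145) = -2.654186
  k3 = f(1.145000, -1.934857) = -2.747497
  k4 = f(1.290000, -2.346774) = -3.332419
  u ← -1.550000 + (0.29/6)·(k1 + 2k2 + 2k3 + k4) = -2.339611
t=1.290000, u=-2.339611:
  k1 = f(1.290000, -2.339611) = -3.322248
  k2 = f(1.435000, -2.821337) = -4.006299
  k3 = f(1.435000, -2.920525) = -4.147145
  k4 = f(1.580000, -3.542283) = -5.030042
  u ← -2.339611 + (0.29/6)·(k1 + 2k2 + 2k3 + k4) = -3.531472
u(1.58) ≈ -3.5315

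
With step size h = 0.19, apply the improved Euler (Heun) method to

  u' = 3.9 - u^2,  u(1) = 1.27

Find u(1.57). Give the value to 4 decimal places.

1.8597

Heun: k1 = f(t_n, u_n); k2 = f(t_n + h, u_n + h·k1); u_{n+1} = u_n + (h/2)·(k1 + k2).
t=1.000000, u=1.270000:
  k1 = f(1.000000, 1.270000) = 2.287100
  k2 = f(1.190000, 1.704549) = 0.994513
  u ← 1.270000 + (0.19/2)·(2.287100 + 0.994513) = 1.581753
t=1.190000, u=1.581753:
  k1 = f(1.190000, 1.581753) = 1.398057
  k2 = f(1.380000, 1.847384) = 0.487172
  u ← 1.581753 + (0.19/2)·(1.398057 + 0.487172) = 1.760850
t=1.380000, u=1.760850:
  k1 = f(1.380000, 1.760850) = 0.799407
  k2 = f(1.570000, 1.912737) = 0.241436
  u ← 1.760850 + (0.19/2)·(0.799407 + 0.241436) = 1.859730
u(1.57) ≈ 1.8597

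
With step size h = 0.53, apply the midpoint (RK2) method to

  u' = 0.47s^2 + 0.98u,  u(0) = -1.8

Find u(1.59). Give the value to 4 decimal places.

-7.3006

Midpoint: k1 = f(s_n, u_n); k2 = f(s_n + h/2, u_n + (h/2)·k1); u_{n+1} = u_n + h·k2.
s=0.000000, u=-1.800000:
  k1 = f(0.000000, -1.800000) = -1.764000
  k2 = f(0.265000, -2.267460) = -2.189105
  u ← -1.800000 + 0.53·(-2.189105) = -2.960226
s=0.530000, u=-2.960226:
  k1 = f(0.530000, -2.960226) = -2.768998
  k2 = f(0.795000, -3.694010) = -3.323078
  u ← -2.960226 + 0.53·(-3.323078) = -4.721457
s=1.060000, u=-4.721457:
  k1 = f(1.060000, -4.721457) = -4.098936
  k2 = f(1.325000, -5.807675) = -4.866378
  u ← -4.721457 + 0.53·(-4.866378) = -7.300637
u(1.59) ≈ -7.3006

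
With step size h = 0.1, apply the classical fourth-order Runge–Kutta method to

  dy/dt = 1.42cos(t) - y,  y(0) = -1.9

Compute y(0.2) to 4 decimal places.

-1.3000

RK4: k1 = f(t_n, y_n); k2 = f(t_n + h/2, y_n + (h/2)·k1); k3 = f(t_n + h/2, y_n + (h/2)·k2); k4 = f(t_n + h, y_n + h·k3); y_{n+1} = y_n + (h/6)·(k1 + 2k2 + 2k3 + k4).
t=0.000000, y=-1.900000:
  k1 = f(0.000000, -1.900000) = 3.320000
  k2 = f(0.050000, -1.734000) = 3.152225
  k3 = f(0.050000, -1.742389) = 3.160614
  k4 = f(0.100000, -1.583939) = 2.996845
  y ← -1.900000 + (0.1/6)·(k1 + 2k2 + 2k3 + k4) = -1.584291
t=0.100000, y=-1.584291:
  k1 = f(0.100000, -1.584291) = 2.997197
  k2 = f(0.150000, -1.434431) = 2.838486
  k3 = f(0.150000, -1.442367) = 2.846422
  k4 = f(0.200000, -1.299649) = 2.691344
  y ← -1.584291 + (0.1/6)·(k1 + 2k2 + 2k3 + k4) = -1.299985
y(0.2) ≈ -1.3000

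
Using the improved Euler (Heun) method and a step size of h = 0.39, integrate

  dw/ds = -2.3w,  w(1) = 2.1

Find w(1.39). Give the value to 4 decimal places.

1.0611

Heun: k1 = f(s_n, w_n); k2 = f(s_n + h, w_n + h·k1); w_{n+1} = w_n + (h/2)·(k1 + k2).
s=1.000000, w=2.100000:
  k1 = f(1.000000, 2.100000) = -4.830000
  k2 = f(1.390000, 0.216300) = -0.497490
  w ← 2.100000 + (0.39/2)·(-4.830000 + (-0.497490)) = 1.061139
w(1.39) ≈ 1.0611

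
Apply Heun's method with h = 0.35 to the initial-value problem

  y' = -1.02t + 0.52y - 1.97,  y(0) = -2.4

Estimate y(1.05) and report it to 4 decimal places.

Heun: k1 = f(t_n, y_n); k2 = f(t_n + h, y_n + h·k1); y_{n+1} = y_n + (h/2)·(k1 + k2).
t=0.000000, y=-2.400000:
  k1 = f(0.000000, -2.400000) = -3.218000
  k2 = f(0.350000, -3.526300) = -4.160676
  y ← -2.400000 + (0.35/2)·(-3.218000 + (-4.160676)) = -3.691268
t=0.350000, y=-3.691268:
  k1 = f(0.350000, -3.691268) = -4.246460
  k2 = f(0.700000, -5.177529) = -5.376315
  y ← -3.691268 + (0.35/2)·(-4.246460 + (-5.376315)) = -5.375254
t=0.700000, y=-5.375254:
  k1 = f(0.700000, -5.375254) = -5.479132
  k2 = f(1.050000, -7.292950) = -6.833334
  y ← -5.375254 + (0.35/2)·(-5.479132 + (-6.833334)) = -7.529935
y(1.05) ≈ -7.5299

-7.5299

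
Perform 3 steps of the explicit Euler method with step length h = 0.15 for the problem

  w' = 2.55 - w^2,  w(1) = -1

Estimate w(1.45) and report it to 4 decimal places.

-0.1245

Euler: w_{n+1} = w_n + h·f(x_n, w_n).
x=1.000000, w=-1.000000: f=1.550000 → w ← -1.000000 + 0.15·1.550000 = -0.767500
x=1.150000, w=-0.767500: f=1.960944 → w ← -0.767500 + 0.15·1.960944 = -0.473358
x=1.300000, w=-0.473358: f=2.325932 → w ← -0.473358 + 0.15·2.325932 = -0.124469
w(1.45) ≈ -0.1245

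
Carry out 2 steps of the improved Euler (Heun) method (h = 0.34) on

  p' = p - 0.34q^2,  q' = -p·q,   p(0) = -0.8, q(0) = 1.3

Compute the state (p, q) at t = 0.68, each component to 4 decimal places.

Heun on (p,q): k1 = f(t_n, state_n); k2 = f(t_n + h, state_n + h·k1); state_{n+1} = state_n + (h/2)·(k1 + k2).
0.000000: (-0.800000, 1.300000)
  k1 = (-1.374600, 1.040000)
  predictor → (-1.267364, 1.653600)
  k2 = (-2.197058, 2.095713)
  → (-1.407182, 1.833071)
0.340000: (-1.407182, 1.833071)
  k1 = (-2.549633, 2.579464)
  predictor → (-2.274057, 2.710089)
  k2 = (-4.771215, 6.162897)
  → (-2.651726, 3.319273)
(p(0.68), q(0.68)) ≈ (-2.6517, 3.3193)

-2.6517, 3.3193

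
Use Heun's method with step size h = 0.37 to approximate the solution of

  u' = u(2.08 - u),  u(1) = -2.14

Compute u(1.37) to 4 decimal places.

-11.4784

Heun: k1 = f(x_n, u_n); k2 = f(x_n + h, u_n + h·k1); u_{n+1} = u_n + (h/2)·(k1 + k2).
x=1.000000, u=-2.140000:
  k1 = f(1.000000, -2.140000) = -9.030800
  k2 = f(1.370000, -5.481396) = -41.447006
  u ← -2.140000 + (0.37/2)·(-9.030800 + (-41.447006)) = -11.478394
u(1.37) ≈ -11.4784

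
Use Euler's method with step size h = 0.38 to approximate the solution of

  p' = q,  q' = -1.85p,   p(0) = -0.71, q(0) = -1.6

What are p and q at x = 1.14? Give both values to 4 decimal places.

Euler on (p,q): p_{n+1} = p_n + h·p', q_{n+1} = q_n + h·q'.
0.000000: (-0.710000, -1.600000); f=(-1.600000, 1.313500) → (-1.318000, -1.100870)
0.380000: (-1.318000, -1.100870); f=(-1.100870, 2.438300) → (-1.736331, -0.174316)
0.760000: (-1.736331, -0.174316); f=(-0.174316, 3.212212) → (-1.802571, 1.046324)
(p(1.14), q(1.14)) ≈ (-1.8026, 1.0463)

-1.8026, 1.0463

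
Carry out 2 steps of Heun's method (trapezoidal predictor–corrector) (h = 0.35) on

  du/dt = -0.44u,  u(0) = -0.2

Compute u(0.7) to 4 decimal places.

-0.1472

Heun: k1 = f(t_n, u_n); k2 = f(t_n + h, u_n + h·k1); u_{n+1} = u_n + (h/2)·(k1 + k2).
t=0.000000, u=-0.200000:
  k1 = f(0.000000, -0.200000) = 0.088000
  k2 = f(0.350000, -0.169200) = 0.074448
  u ← -0.200000 + (0.35/2)·(0.088000 + 0.074448) = -0.171572
t=0.350000, u=-0.171572:
  k1 = f(0.350000, -0.171572) = 0.075492
  k2 = f(0.700000, -0.145150) = 0.063866
  u ← -0.171572 + (0.35/2)·(0.075492 + 0.063866) = -0.147184
u(0.7) ≈ -0.1472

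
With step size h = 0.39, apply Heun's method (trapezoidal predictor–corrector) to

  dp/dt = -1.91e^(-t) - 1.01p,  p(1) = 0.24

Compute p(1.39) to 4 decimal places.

-0.0117

Heun: k1 = f(t_n, p_n); k2 = f(t_n + h, p_n + h·k1); p_{n+1} = p_n + (h/2)·(k1 + k2).
t=1.000000, p=0.240000:
  k1 = f(1.000000, 0.240000) = -0.945050
  k2 = f(1.390000, -0.128569) = -0.345879
  p ← 0.240000 + (0.39/2)·(-0.945050 + (-0.345879)) = -0.011731
p(1.39) ≈ -0.0117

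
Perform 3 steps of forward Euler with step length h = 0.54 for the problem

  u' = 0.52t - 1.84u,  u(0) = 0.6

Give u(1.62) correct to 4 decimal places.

Euler: u_{n+1} = u_n + h·f(t_n, u_n).
t=0.000000, u=0.600000: f=-1.104000 → u ← 0.600000 + 0.54·(-1.104000) = 0.003840
t=0.540000, u=0.003840: f=0.273734 → u ← 0.003840 + 0.54·0.273734 = 0.151657
t=1.080000, u=0.151657: f=0.282552 → u ← 0.151657 + 0.54·0.282552 = 0.304235
u(1.62) ≈ 0.3042

0.3042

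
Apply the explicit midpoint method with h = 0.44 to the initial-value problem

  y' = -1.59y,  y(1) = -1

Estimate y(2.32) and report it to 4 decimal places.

-0.1620

Midpoint: k1 = f(s_n, y_n); k2 = f(s_n + h/2, y_n + (h/2)·k1); y_{n+1} = y_n + h·k2.
s=1.000000, y=-1.000000:
  k1 = f(1.000000, -1.000000) = 1.590000
  k2 = f(1.220000, -0.650200) = 1.033818
  y ← -1.000000 + 0.44·1.033818 = -0.545120
s=1.440000, y=-0.545120:
  k1 = f(1.440000, -0.545120) = 0.866741
  k2 = f(1.660000, -0.354437) = 0.563555
  y ← -0.545120 + 0.44·0.563555 = -0.297156
s=1.880000, y=-0.297156:
  k1 = f(1.880000, -0.297156) = 0.472478
  k2 = f(2.100000, -0.193211) = 0.307205
  y ← -0.297156 + 0.44·0.307205 = -0.161986
y(2.32) ≈ -0.1620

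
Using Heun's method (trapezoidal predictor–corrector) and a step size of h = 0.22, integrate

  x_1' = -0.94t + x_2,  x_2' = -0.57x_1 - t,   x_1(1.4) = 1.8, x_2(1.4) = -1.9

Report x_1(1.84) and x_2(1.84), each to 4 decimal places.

0.0691, -2.8666

Heun on (x_1,x_2): k1 = f(t_n, state_n); k2 = f(t_n + h, state_n + h·k1); state_{n+1} = state_n + (h/2)·(k1 + k2).
1.400000: (1.800000, -1.900000)
  k1 = (-3.216000, -2.426000)
  predictor → (1.092480, -2.433720)
  k2 = (-3.956520, -2.242714)
  → (1.011023, -2.413558)
1.620000: (1.011023, -2.413558)
  k1 = (-3.936358, -2.196283)
  predictor → (0.145024, -2.896741)
  k2 = (-4.626341, -1.922664)
  → (0.069126, -2.866643)
(x_1(1.84), x_2(1.84)) ≈ (0.0691, -2.8666)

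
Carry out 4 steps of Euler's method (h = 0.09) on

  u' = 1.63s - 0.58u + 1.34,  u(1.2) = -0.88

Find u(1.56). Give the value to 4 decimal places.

Euler: u_{n+1} = u_n + h·f(s_n, u_n).
s=1.200000, u=-0.880000: f=3.806400 → u ← -0.880000 + 0.09·3.806400 = -0.537424
s=1.290000, u=-0.537424: f=3.754406 → u ← -0.537424 + 0.09·3.754406 = -0.199527
s=1.380000, u=-0.199527: f=3.705126 → u ← -0.199527 + 0.09·3.705126 = 0.133934
s=1.470000, u=0.133934: f=3.658418 → u ← 0.133934 + 0.09·3.658418 = 0.463192
u(1.56) ≈ 0.4632

0.4632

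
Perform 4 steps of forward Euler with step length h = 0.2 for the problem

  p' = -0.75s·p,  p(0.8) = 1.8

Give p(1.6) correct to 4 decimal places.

0.8722

Euler: p_{n+1} = p_n + h·f(s_n, p_n).
s=0.800000, p=1.800000: f=-1.080000 → p ← 1.800000 + 0.2·(-1.080000) = 1.584000
s=1.000000, p=1.584000: f=-1.188000 → p ← 1.584000 + 0.2·(-1.188000) = 1.346400
s=1.200000, p=1.346400: f=-1.211760 → p ← 1.346400 + 0.2·(-1.211760) = 1.104048
s=1.400000, p=1.104048: f=-1.159250 → p ← 1.104048 + 0.2·(-1.159250) = 0.872198
p(1.6) ≈ 0.8722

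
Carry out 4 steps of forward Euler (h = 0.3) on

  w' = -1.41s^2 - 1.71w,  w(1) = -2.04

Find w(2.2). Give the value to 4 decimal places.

-2.3875

Euler: w_{n+1} = w_n + h·f(s_n, w_n).
s=1.000000, w=-2.040000: f=2.078400 → w ← -2.040000 + 0.3·2.078400 = -1.416480
s=1.300000, w=-1.416480: f=0.039281 → w ← -1.416480 + 0.3·0.039281 = -1.404696
s=1.600000, w=-1.404696: f=-1.207570 → w ← -1.404696 + 0.3·(-1.207570) = -1.766967
s=1.900000, w=-1.766967: f=-2.068587 → w ← -1.766967 + 0.3·(-2.068587) = -2.387543
w(2.2) ≈ -2.3875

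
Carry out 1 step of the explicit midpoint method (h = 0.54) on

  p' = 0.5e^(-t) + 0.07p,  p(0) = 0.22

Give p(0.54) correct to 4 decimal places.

Midpoint: k1 = f(t_n, p_n); k2 = f(t_n + h/2, p_n + (h/2)·k1); p_{n+1} = p_n + h·k2.
t=0.000000, p=0.220000:
  k1 = f(0.000000, 0.220000) = 0.515400
  k2 = f(0.270000, 0.359158) = 0.406831
  p ← 0.220000 + 0.54·0.406831 = 0.439689
p(0.54) ≈ 0.4397

0.4397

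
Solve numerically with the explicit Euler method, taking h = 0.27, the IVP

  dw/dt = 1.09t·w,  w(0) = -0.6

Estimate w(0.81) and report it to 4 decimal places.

-0.7506

Euler: w_{n+1} = w_n + h·f(t_n, w_n).
t=0.000000, w=-0.600000: f=0.000000 → w ← -0.600000 + 0.27·0.000000 = -0.600000
t=0.270000, w=-0.600000: f=-0.176580 → w ← -0.600000 + 0.27·(-0.176580) = -0.647677
t=0.540000, w=-0.647677: f=-0.381222 → w ← -0.647677 + 0.27·(-0.381222) = -0.750607
w(0.81) ≈ -0.7506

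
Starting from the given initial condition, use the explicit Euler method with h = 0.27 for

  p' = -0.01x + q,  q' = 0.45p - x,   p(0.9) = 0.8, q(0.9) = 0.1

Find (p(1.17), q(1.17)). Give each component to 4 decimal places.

Euler on (p,q): p_{n+1} = p_n + h·p', q_{n+1} = q_n + h·q'.
0.900000: (0.800000, 0.100000); f=(0.091000, -0.540000) → (0.824570, -0.045800)
(p(1.17), q(1.17)) ≈ (0.8246, -0.0458)

0.8246, -0.0458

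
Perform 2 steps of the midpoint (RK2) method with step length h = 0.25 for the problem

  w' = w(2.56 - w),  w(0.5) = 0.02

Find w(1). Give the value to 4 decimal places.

0.0670

Midpoint: k1 = f(x_n, w_n); k2 = f(x_n + h/2, w_n + (h/2)·k1); w_{n+1} = w_n + h·k2.
x=0.500000, w=0.020000:
  k1 = f(0.500000, 0.020000) = 0.050800
  k2 = f(0.625000, 0.026350) = 0.066762
  w ← 0.020000 + 0.25·0.066762 = 0.036690
x=0.750000, w=0.036690:
  k1 = f(0.750000, 0.036690) = 0.092581
  k2 = f(0.875000, 0.048263) = 0.121224
  w ← 0.036690 + 0.25·0.121224 = 0.066996
w(1) ≈ 0.0670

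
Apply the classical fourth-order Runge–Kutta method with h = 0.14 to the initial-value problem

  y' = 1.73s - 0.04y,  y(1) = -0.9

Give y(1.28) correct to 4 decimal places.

-0.3407

RK4: k1 = f(s_n, y_n); k2 = f(s_n + h/2, y_n + (h/2)·k1); k3 = f(s_n + h/2, y_n + (h/2)·k2); k4 = f(s_n + h, y_n + h·k3); y_{n+1} = y_n + (h/6)·(k1 + 2k2 + 2k3 + k4).
s=1.000000, y=-0.900000:
  k1 = f(1.000000, -0.900000) = 1.766000
  k2 = f(1.070000, -0.776380) = 1.882155
  k3 = f(1.070000, -0.768249) = 1.881830
  k4 = f(1.140000, -0.636544) = 1.997662
  y ← -0.900000 + (0.14/6)·(k1 + 2k2 + 2k3 + k4) = -0.636529
s=1.140000, y=-0.636529:
  k1 = f(1.140000, -0.636529) = 1.997661
  k2 = f(1.210000, -0.496692) = 2.113168
  k3 = f(1.210000, -0.488607) = 2.112844
  k4 = f(1.280000, -0.340730) = 2.228029
  y ← -0.636529 + (0.14/6)·(k1 + 2k2 + 2k3 + k4) = -0.340715
y(1.28) ≈ -0.3407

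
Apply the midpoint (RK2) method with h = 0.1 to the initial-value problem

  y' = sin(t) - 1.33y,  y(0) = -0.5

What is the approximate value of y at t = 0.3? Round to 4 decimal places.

-0.2962

Midpoint: k1 = f(t_n, y_n); k2 = f(t_n + h/2, y_n + (h/2)·k1); y_{n+1} = y_n + h·k2.
t=0.000000, y=-0.500000:
  k1 = f(0.000000, -0.500000) = 0.665000
  k2 = f(0.050000, -0.466750) = 0.670757
  y ← -0.500000 + 0.1·0.670757 = -0.432924
t=0.100000, y=-0.432924:
  k1 = f(0.100000, -0.432924) = 0.675623
  k2 = f(0.150000, -0.399143) = 0.680299
  y ← -0.432924 + 0.1·0.680299 = -0.364894
t=0.200000, y=-0.364894:
  k1 = f(0.200000, -0.364894) = 0.683979
  k2 = f(0.250000, -0.330696) = 0.687229
  y ← -0.364894 + 0.1·0.687229 = -0.296172
y(0.3) ≈ -0.2962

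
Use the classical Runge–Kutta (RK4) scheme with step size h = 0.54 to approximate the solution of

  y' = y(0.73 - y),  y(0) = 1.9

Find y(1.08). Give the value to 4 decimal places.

1.0123

RK4: k1 = f(t_n, y_n); k2 = f(t_n + h/2, y_n + (h/2)·k1); k3 = f(t_n + h/2, y_n + (h/2)·k2); k4 = f(t_n + h, y_n + h·k3); y_{n+1} = y_n + (h/6)·(k1 + 2k2 + 2k3 + k4).
t=0.000000, y=1.900000:
  k1 = f(0.000000, 1.900000) = -2.223000
  k2 = f(0.270000, 1.299790) = -0.740607
  k3 = f(0.270000, 1.700036) = -1.649096
  k4 = f(0.540000, 1.009488) = -0.282140
  y ← 1.900000 + (0.54/6)·(k1 + 2k2 + 2k3 + k4) = 1.244391
t=0.540000, y=1.244391:
  k1 = f(0.540000, 1.244391) = -0.640103
  k2 = f(0.810000, 1.071563) = -0.366006
  k3 = f(0.810000, 1.145569) = -0.476063
  k4 = f(1.080000, 0.987317) = -0.254053
  y ← 1.244391 + (0.54/6)·(k1 + 2k2 + 2k3 + k4) = 1.012344
y(1.08) ≈ 1.0123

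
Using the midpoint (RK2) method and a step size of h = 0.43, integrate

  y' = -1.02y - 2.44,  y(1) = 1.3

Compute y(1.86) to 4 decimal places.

Midpoint: k1 = f(t_n, y_n); k2 = f(t_n + h/2, y_n + (h/2)·k1); y_{n+1} = y_n + h·k2.
t=1.000000, y=1.300000:
  k1 = f(1.000000, 1.300000) = -3.766000
  k2 = f(1.215000, 0.490310) = -2.940116
  y ← 1.300000 + 0.43·(-2.940116) = 0.035750
t=1.430000, y=0.035750:
  k1 = f(1.430000, 0.035750) = -2.476465
  k2 = f(1.645000, -0.496690) = -1.933376
  y ← 0.035750 + 0.43·(-1.933376) = -0.795602
y(1.86) ≈ -0.7956

-0.7956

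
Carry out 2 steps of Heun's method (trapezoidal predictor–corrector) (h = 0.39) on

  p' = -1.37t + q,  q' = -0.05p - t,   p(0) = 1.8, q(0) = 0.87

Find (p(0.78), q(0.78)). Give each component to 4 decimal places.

Heun on (p,q): k1 = f(t_n, state_n); k2 = f(t_n + h, state_n + h·k1); state_{n+1} = state_n + (h/2)·(k1 + k2).
0.000000: (1.800000, 0.870000)
  k1 = (0.870000, -0.090000)
  predictor → (2.139300, 0.834900)
  k2 = (0.300600, -0.496965)
  → (2.028267, 0.755542)
0.390000: (2.028267, 0.755542)
  k1 = (0.221242, -0.491413)
  predictor → (2.114551, 0.563891)
  k2 = (-0.504709, -0.885728)
  → (1.972991, 0.486999)
(p(0.78), q(0.78)) ≈ (1.9730, 0.4870)

1.9730, 0.4870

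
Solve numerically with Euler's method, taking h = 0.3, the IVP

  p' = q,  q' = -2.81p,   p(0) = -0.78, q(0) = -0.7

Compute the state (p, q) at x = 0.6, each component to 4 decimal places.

-1.0027, 0.7921

Euler on (p,q): p_{n+1} = p_n + h·p', q_{n+1} = q_n + h·q'.
0.000000: (-0.780000, -0.700000); f=(-0.700000, 2.191800) → (-0.990000, -0.042460)
0.300000: (-0.990000, -0.042460); f=(-0.042460, 2.781900) → (-1.002738, 0.792110)
(p(0.6), q(0.6)) ≈ (-1.0027, 0.7921)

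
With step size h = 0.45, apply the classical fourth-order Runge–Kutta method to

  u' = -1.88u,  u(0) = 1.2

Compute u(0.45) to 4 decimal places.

0.5187

RK4: k1 = f(x_n, u_n); k2 = f(x_n + h/2, u_n + (h/2)·k1); k3 = f(x_n + h/2, u_n + (h/2)·k2); k4 = f(x_n + h, u_n + h·k3); u_{n+1} = u_n + (h/6)·(k1 + 2k2 + 2k3 + k4).
x=0.000000, u=1.200000:
  k1 = f(0.000000, 1.200000) = -2.256000
  k2 = f(0.225000, 0.692400) = -1.301712
  k3 = f(0.225000, 0.907115) = -1.705376
  k4 = f(0.450000, 0.432581) = -0.813252
  u ← 1.200000 + (0.45/6)·(k1 + 2k2 + 2k3 + k4) = 0.518743
u(0.45) ≈ 0.5187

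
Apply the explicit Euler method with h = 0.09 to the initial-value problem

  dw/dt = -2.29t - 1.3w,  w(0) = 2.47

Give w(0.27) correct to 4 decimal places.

1.6470

Euler: w_{n+1} = w_n + h·f(t_n, w_n).
t=0.000000, w=2.470000: f=-3.211000 → w ← 2.470000 + 0.09·(-3.211000) = 2.181010
t=0.090000, w=2.181010: f=-3.041413 → w ← 2.181010 + 0.09·(-3.041413) = 1.907283
t=0.180000, w=1.907283: f=-2.891668 → w ← 1.907283 + 0.09·(-2.891668) = 1.647033
w(0.27) ≈ 1.6470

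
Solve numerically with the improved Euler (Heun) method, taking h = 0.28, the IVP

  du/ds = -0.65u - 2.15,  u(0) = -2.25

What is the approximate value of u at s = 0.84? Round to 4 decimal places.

-2.6929

Heun: k1 = f(s_n, u_n); k2 = f(s_n + h, u_n + h·k1); u_{n+1} = u_n + (h/2)·(k1 + k2).
s=0.000000, u=-2.250000:
  k1 = f(0.000000, -2.250000) = -0.687500
  k2 = f(0.280000, -2.442500) = -0.562375
  u ← -2.250000 + (0.28/2)·(-0.687500 + (-0.562375)) = -2.424983
s=0.280000, u=-2.424983:
  k1 = f(0.280000, -2.424983) = -0.573761
  k2 = f(0.560000, -2.585636) = -0.469337
  u ← -2.424983 + (0.28/2)·(-0.573761 + (-0.469337)) = -2.571016
s=0.560000, u=-2.571016:
  k1 = f(0.560000, -2.571016) = -0.478839
  k2 = f(0.840000, -2.705091) = -0.391691
  u ← -2.571016 + (0.28/2)·(-0.478839 + (-0.391691)) = -2.692890
u(0.84) ≈ -2.6929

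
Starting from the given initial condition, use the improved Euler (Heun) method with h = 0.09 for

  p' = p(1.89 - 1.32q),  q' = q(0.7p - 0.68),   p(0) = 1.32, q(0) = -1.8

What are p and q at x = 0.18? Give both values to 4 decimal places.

Heun on (p,q): k1 = f(x_n, state_n); k2 = f(x_n + h, state_n + h·k1); state_{n+1} = state_n + (h/2)·(k1 + k2).
0.000000: (1.320000, -1.800000)
  k1 = (5.631120, -0.439200)
  predictor → (1.826801, -1.839528)
  k2 = (7.888449, -1.101437)
  → (1.928381, -1.869329)
0.090000: (1.928381, -1.869329)
  k1 = (8.402945, -1.252201)
  predictor → (2.684646, -1.982027)
  k2 = (12.097752, -2.376949)
  → (2.850912, -2.032640)
(p(0.18), q(0.18)) ≈ (2.8509, -2.0326)

2.8509, -2.0326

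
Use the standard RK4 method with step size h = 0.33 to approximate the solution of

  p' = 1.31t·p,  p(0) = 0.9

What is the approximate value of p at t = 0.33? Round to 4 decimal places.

RK4: k1 = f(t_n, p_n); k2 = f(t_n + h/2, p_n + (h/2)·k1); k3 = f(t_n + h/2, p_n + (h/2)·k2); k4 = f(t_n + h, p_n + h·k3); p_{n+1} = p_n + (h/6)·(k1 + 2k2 + 2k3 + k4).
t=0.000000, p=0.900000:
  k1 = f(0.000000, 0.900000) = 0.000000
  k2 = f(0.165000, 0.900000) = 0.194535
  k3 = f(0.165000, 0.932098) = 0.201473
  k4 = f(0.330000, 0.966486) = 0.417812
  p ← 0.900000 + (0.33/6)·(k1 + 2k2 + 2k3 + k4) = 0.966541
p(0.33) ≈ 0.9665

0.9665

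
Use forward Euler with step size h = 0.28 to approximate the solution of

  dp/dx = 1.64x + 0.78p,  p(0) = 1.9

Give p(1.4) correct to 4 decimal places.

Euler: p_{n+1} = p_n + h·f(x_n, p_n).
x=0.000000, p=1.900000: f=1.482000 → p ← 1.900000 + 0.28·1.482000 = 2.314960
x=0.280000, p=2.314960: f=2.264869 → p ← 2.314960 + 0.28·2.264869 = 2.949123
x=0.560000, p=2.949123: f=3.218716 → p ← 2.949123 + 0.28·3.218716 = 3.850364
x=0.840000, p=3.850364: f=4.380884 → p ← 3.850364 + 0.28·4.380884 = 5.077011
x=1.120000, p=5.077011: f=5.796869 → p ← 5.077011 + 0.28·5.796869 = 6.700134
p(1.4) ≈ 6.7001

6.7001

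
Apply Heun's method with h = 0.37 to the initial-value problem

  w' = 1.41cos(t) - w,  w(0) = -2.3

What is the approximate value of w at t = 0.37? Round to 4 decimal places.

-1.1989

Heun: k1 = f(t_n, w_n); k2 = f(t_n + h, w_n + h·k1); w_{n+1} = w_n + (h/2)·(k1 + k2).
t=0.000000, w=-2.300000:
  k1 = f(0.000000, -2.300000) = 3.710000
  k2 = f(0.370000, -0.927300) = 2.241882
  w ← -2.300000 + (0.37/2)·(3.710000 + 2.241882) = -1.198902
w(0.37) ≈ -1.1989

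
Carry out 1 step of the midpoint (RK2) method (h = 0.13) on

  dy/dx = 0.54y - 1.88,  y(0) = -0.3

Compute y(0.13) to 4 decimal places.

Midpoint: k1 = f(x_n, y_n); k2 = f(x_n + h/2, y_n + (h/2)·k1); y_{n+1} = y_n + h·k2.
x=0.000000, y=-0.300000:
  k1 = f(0.000000, -0.300000) = -2.042000
  k2 = f(0.065000, -0.432730) = -2.113674
  y ← -0.300000 + 0.13·(-2.113674) = -0.574778
y(0.13) ≈ -0.5748

-0.5748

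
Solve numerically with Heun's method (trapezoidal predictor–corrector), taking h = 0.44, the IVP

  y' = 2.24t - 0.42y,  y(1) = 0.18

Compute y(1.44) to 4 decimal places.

1.2612

Heun: k1 = f(t_n, y_n); k2 = f(t_n + h, y_n + h·k1); y_{n+1} = y_n + (h/2)·(k1 + k2).
t=1.000000, y=0.180000:
  k1 = f(1.000000, 0.180000) = 2.164400
  k2 = f(1.440000, 1.132336) = 2.750019
  y ← 0.180000 + (0.44/2)·(2.164400 + 2.750019) = 1.261172
y(1.44) ≈ 1.2612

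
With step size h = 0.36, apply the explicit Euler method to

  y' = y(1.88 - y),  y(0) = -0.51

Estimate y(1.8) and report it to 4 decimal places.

Euler: y_{n+1} = y_n + h·f(x_n, y_n).
x=0.000000, y=-0.510000: f=-1.218900 → y ← -0.510000 + 0.36·(-1.218900) = -0.948804
x=0.360000, y=-0.948804: f=-2.683981 → y ← -0.948804 + 0.36·(-2.683981) = -1.915037
x=0.720000, y=-1.915037: f=-7.267636 → y ← -1.915037 + 0.36·(-7.267636) = -4.531386
x=1.080000, y=-4.531386: f=-29.052465 → y ← -4.531386 + 0.36·(-29.052465) = -14.990274
x=1.440000, y=-14.990274: f=-252.890016 → y ← -14.990274 + 0.36·(-252.890016) = -106.030679
y(1.8) ≈ -106.0307

-106.0307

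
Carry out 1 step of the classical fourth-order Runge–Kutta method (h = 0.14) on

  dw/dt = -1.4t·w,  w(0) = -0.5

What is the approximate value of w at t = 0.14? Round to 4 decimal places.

-0.4932

RK4: k1 = f(t_n, w_n); k2 = f(t_n + h/2, w_n + (h/2)·k1); k3 = f(t_n + h/2, w_n + (h/2)·k2); k4 = f(t_n + h, w_n + h·k3); w_{n+1} = w_n + (h/6)·(k1 + 2k2 + 2k3 + k4).
t=0.000000, w=-0.500000:
  k1 = f(0.000000, -0.500000) = 0.000000
  k2 = f(0.070000, -0.500000) = 0.049000
  k3 = f(0.070000, -0.496570) = 0.048664
  k4 = f(0.140000, -0.493187) = 0.096665
  w ← -0.500000 + (0.14/6)·(k1 + 2k2 + 2k3 + k4) = -0.493187
w(0.14) ≈ -0.4932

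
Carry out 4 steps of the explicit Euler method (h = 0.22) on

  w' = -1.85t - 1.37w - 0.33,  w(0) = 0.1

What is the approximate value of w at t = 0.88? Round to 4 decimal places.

-0.5971

Euler: w_{n+1} = w_n + h·f(t_n, w_n).
t=0.000000, w=0.100000: f=-0.467000 → w ← 0.100000 + 0.22·(-0.467000) = -0.002740
t=0.220000, w=-0.002740: f=-0.733246 → w ← -0.002740 + 0.22·(-0.733246) = -0.164054
t=0.440000, w=-0.164054: f=-0.919246 → w ← -0.164054 + 0.22·(-0.919246) = -0.366288
t=0.660000, w=-0.366288: f=-1.049185 → w ← -0.366288 + 0.22·(-1.049185) = -0.597109
w(0.88) ≈ -0.5971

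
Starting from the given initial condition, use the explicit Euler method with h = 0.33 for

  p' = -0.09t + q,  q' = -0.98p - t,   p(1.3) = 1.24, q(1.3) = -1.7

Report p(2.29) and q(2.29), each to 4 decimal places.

Euler on (p,q): p_{n+1} = p_n + h·p', q_{n+1} = q_n + h·q'.
1.300000: (1.240000, -1.700000); f=(-1.817000, -2.515200) → (0.640390, -2.530016)
1.630000: (0.640390, -2.530016); f=(-2.676716, -2.257582) → (-0.242926, -3.275018)
1.960000: (-0.242926, -3.275018); f=(-3.451418, -1.721932) → (-1.381894, -3.843256)
(p(2.29), q(2.29)) ≈ (-1.3819, -3.8433)

-1.3819, -3.8433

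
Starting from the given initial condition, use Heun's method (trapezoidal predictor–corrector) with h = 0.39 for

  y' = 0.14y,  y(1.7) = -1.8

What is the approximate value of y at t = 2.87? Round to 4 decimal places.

-2.1202

Heun: k1 = f(t_n, y_n); k2 = f(t_n + h, y_n + h·k1); y_{n+1} = y_n + (h/2)·(k1 + k2).
t=1.700000, y=-1.800000:
  k1 = f(1.700000, -1.800000) = -0.252000
  k2 = f(2.090000, -1.898280) = -0.265759
  y ← -1.800000 + (0.39/2)·(-0.252000 + (-0.265759)) = -1.900963
t=2.090000, y=-1.900963:
  k1 = f(2.090000, -1.900963) = -0.266135
  k2 = f(2.480000, -2.004756) = -0.280666
  y ← -1.900963 + (0.39/2)·(-0.266135 + (-0.280666)) = -2.007589
t=2.480000, y=-2.007589:
  k1 = f(2.480000, -2.007589) = -0.281062
  k2 = f(2.870000, -2.117204) = -0.296408
  y ← -2.007589 + (0.39/2)·(-0.281062 + (-0.296408)) = -2.120196
y(2.87) ≈ -2.1202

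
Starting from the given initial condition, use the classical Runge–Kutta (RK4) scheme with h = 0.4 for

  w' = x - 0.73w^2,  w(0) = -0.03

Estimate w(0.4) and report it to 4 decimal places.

RK4: k1 = f(x_n, w_n); k2 = f(x_n + h/2, w_n + (h/2)·k1); k3 = f(x_n + h/2, w_n + (h/2)·k2); k4 = f(x_n + h, w_n + h·k3); w_{n+1} = w_n + (h/6)·(k1 + 2k2 + 2k3 + k4).
x=0.000000, w=-0.030000:
  k1 = f(0.000000, -0.030000) = -0.000657
  k2 = f(0.200000, -0.030131) = 0.199337
  k3 = f(0.200000, 0.009867) = 0.199929
  k4 = f(0.400000, 0.049972) = 0.398177
  w ← -0.030000 + (0.4/6)·(k1 + 2k2 + 2k3 + k4) = 0.049737
w(0.4) ≈ 0.0497

0.0497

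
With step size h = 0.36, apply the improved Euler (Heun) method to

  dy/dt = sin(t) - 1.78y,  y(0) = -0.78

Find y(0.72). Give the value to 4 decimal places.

-0.0713

Heun: k1 = f(t_n, y_n); k2 = f(t_n + h, y_n + h·k1); y_{n+1} = y_n + (h/2)·(k1 + k2).
t=0.000000, y=-0.780000:
  k1 = f(0.000000, -0.780000) = 1.388400
  k2 = f(0.360000, -0.280176) = 0.850988
  y ← -0.780000 + (0.36/2)·(1.388400 + 0.850988) = -0.376910
t=0.360000, y=-0.376910:
  k1 = f(0.360000, -0.376910) = 1.023174
  k2 = f(0.720000, -0.008567) = 0.674635
  y ← -0.376910 + (0.36/2)·(1.023174 + 0.674635) = -0.071305
y(0.72) ≈ -0.0713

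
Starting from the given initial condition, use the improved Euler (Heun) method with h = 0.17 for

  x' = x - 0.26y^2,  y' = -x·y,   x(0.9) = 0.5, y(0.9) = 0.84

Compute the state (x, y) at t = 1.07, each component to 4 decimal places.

Heun on (x,y): k1 = f(t_n, state_n); k2 = f(t_n + h, state_n + h·k1); state_{n+1} = state_n + (h/2)·(k1 + k2).
0.900000: (0.500000, 0.840000)
  k1 = (0.316544, -0.420000)
  predictor → (0.553812, 0.768600)
  k2 = (0.400219, -0.425660)
  → (0.560925, 0.768119)
(x(1.07), y(1.07)) ≈ (0.5609, 0.7681)

0.5609, 0.7681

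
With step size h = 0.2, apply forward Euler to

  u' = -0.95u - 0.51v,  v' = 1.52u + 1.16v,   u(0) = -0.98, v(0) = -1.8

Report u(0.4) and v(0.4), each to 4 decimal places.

-0.2377, -3.2846

Euler on (u,v): u_{n+1} = u_n + h·u', v_{n+1} = v_n + h·v'.
0.000000: (-0.980000, -1.800000); f=(1.849000, -3.577600) → (-0.610200, -2.515520)
0.200000: (-0.610200, -2.515520); f=(1.862605, -3.845507) → (-0.237679, -3.284621)
(u(0.4), v(0.4)) ≈ (-0.2377, -3.2846)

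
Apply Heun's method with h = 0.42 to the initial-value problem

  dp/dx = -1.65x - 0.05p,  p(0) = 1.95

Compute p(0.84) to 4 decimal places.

Heun: k1 = f(x_n, p_n); k2 = f(x_n + h, p_n + h·k1); p_{n+1} = p_n + (h/2)·(k1 + k2).
x=0.000000, p=1.950000:
  k1 = f(0.000000, 1.950000) = -0.097500
  k2 = f(0.420000, 1.909050) = -0.788453
  p ← 1.950000 + (0.42/2)·(-0.097500 + (-0.788453)) = 1.763950
x=0.420000, p=1.763950:
  k1 = f(0.420000, 1.763950) = -0.781197
  k2 = f(0.840000, 1.435847) = -1.457792
  p ← 1.763950 + (0.42/2)·(-0.781197 + (-1.457792)) = 1.293762
p(0.84) ≈ 1.2938

1.2938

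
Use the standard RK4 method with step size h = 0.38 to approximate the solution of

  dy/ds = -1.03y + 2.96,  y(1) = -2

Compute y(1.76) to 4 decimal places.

0.6454

RK4: k1 = f(s_n, y_n); k2 = f(s_n + h/2, y_n + (h/2)·k1); k3 = f(s_n + h/2, y_n + (h/2)·k2); k4 = f(s_n + h, y_n + h·k3); y_{n+1} = y_n + (h/6)·(k1 + 2k2 + 2k3 + k4).
s=1.000000, y=-2.000000:
  k1 = f(1.000000, -2.000000) = 5.020000
  k2 = f(1.190000, -1.046200) = 4.037586
  k3 = f(1.190000, -1.232859) = 4.229844
  k4 = f(1.380000, -0.392659) = 3.364439
  y ← -2.000000 + (0.38/6)·(k1 + 2k2 + 2k3 + k4) = -0.421778
s=1.380000, y=-0.421778:
  k1 = f(1.380000, -0.421778) = 3.394431
  k2 = f(1.570000, 0.223164) = 2.730141
  k3 = f(1.570000, 0.096949) = 2.860142
  k4 = f(1.760000, 0.665076) = 2.274971
  y ← -0.421778 + (0.38/6)·(k1 + 2k2 + 2k3 + k4) = 0.645387
y(1.76) ≈ 0.6454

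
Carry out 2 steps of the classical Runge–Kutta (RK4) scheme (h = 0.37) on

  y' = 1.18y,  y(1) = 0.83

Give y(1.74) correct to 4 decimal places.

1.9871

RK4: k1 = f(t_n, y_n); k2 = f(t_n + h/2, y_n + (h/2)·k1); k3 = f(t_n + h/2, y_n + (h/2)·k2); k4 = f(t_n + h, y_n + h·k3); y_{n+1} = y_n + (h/6)·(k1 + 2k2 + 2k3 + k4).
t=1.000000, y=0.830000:
  k1 = f(1.000000, 0.830000) = 0.979400
  k2 = f(1.185000, 1.011189) = 1.193203
  k3 = f(1.185000, 1.050743) = 1.239876
  k4 = f(1.370000, 1.288754) = 1.520730
  y ← 0.830000 + (0.37/6)·(k1 + 2k2 + 2k3 + k4) = 1.284254
t=1.370000, y=1.284254:
  k1 = f(1.370000, 1.284254) = 1.515420
  k2 = f(1.555000, 1.564607) = 1.846236
  k3 = f(1.555000, 1.625808) = 1.918454
  k4 = f(1.740000, 1.994082) = 2.353017
  y ← 1.284254 + (0.37/6)·(k1 + 2k2 + 2k3 + k4) = 1.987120
y(1.74) ≈ 1.9871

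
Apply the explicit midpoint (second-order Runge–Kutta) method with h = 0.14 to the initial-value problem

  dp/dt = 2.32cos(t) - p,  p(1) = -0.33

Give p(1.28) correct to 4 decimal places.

Midpoint: k1 = f(t_n, p_n); k2 = f(t_n + h/2, p_n + (h/2)·k1); p_{n+1} = p_n + h·k2.
t=1.000000, p=-0.330000:
  k1 = f(1.000000, -0.330000) = 1.583501
  k2 = f(1.070000, -0.219155) = 1.333043
  p ← -0.330000 + 0.14·1.333043 = -0.143374
t=1.140000, p=-0.143374:
  k1 = f(1.140000, -0.143374) = 1.112193
  k2 = f(1.210000, -0.065520) = 0.884525
  p ← -0.143374 + 0.14·0.884525 = -0.019540
p(1.28) ≈ -0.0195

-0.0195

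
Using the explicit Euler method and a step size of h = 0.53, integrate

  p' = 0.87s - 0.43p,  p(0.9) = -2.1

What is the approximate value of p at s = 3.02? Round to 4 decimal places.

1.6837

Euler: p_{n+1} = p_n + h·f(s_n, p_n).
s=0.900000, p=-2.100000: f=1.686000 → p ← -2.100000 + 0.53·1.686000 = -1.206420
s=1.430000, p=-1.206420: f=1.762861 → p ← -1.206420 + 0.53·1.762861 = -0.272104
s=1.960000, p=-0.272104: f=1.822205 → p ← -0.272104 + 0.53·1.822205 = 0.693665
s=2.490000, p=0.693665: f=1.868024 → p ← 0.693665 + 0.53·1.868024 = 1.683717
p(3.02) ≈ 1.6837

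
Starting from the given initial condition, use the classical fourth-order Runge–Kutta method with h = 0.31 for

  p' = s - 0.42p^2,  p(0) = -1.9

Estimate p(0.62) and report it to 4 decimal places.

RK4: k1 = f(s_n, p_n); k2 = f(s_n + h/2, p_n + (h/2)·k1); k3 = f(s_n + h/2, p_n + (h/2)·k2); k4 = f(s_n + h, p_n + h·k3); p_{n+1} = p_n + (h/6)·(k1 + 2k2 + 2k3 + k4).
s=0.000000, p=-1.900000:
  k1 = f(0.000000, -1.900000) = -1.516200
  k2 = f(0.155000, -2.135011) = -1.759474
  k3 = f(0.155000, -2.172719) = -1.827696
  k4 = f(0.310000, -2.466586) = -2.245299
  p ← -1.900000 + (0.31/6)·(k1 + 2k2 + 2k3 + k4) = -2.465018
s=0.310000, p=-2.465018:
  k1 = f(0.310000, -2.465018) = -2.242053
  k2 = f(0.465000, -2.812537) = -2.857352
  k3 = f(0.465000, -2.907908) = -3.086490
  k4 = f(0.620000, -3.421830) = -4.297748
  p ← -2.465018 + (0.31/6)·(k1 + 2k2 + 2k3 + k4) = -3.417105
p(0.62) ≈ -3.4171

-3.4171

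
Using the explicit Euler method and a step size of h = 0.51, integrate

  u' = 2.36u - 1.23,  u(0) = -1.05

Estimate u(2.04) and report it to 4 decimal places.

-36.5263

Euler: u_{n+1} = u_n + h·f(x_n, u_n).
x=0.000000, u=-1.050000: f=-3.708000 → u ← -1.050000 + 0.51·(-3.708000) = -2.941080
x=0.510000, u=-2.941080: f=-8.170949 → u ← -2.941080 + 0.51·(-8.170949) = -7.108264
x=1.020000, u=-7.108264: f=-18.005503 → u ← -7.108264 + 0.51·(-18.005503) = -16.291070
x=1.530000, u=-16.291070: f=-39.676926 → u ← -16.291070 + 0.51·(-39.676926) = -36.526303
u(2.04) ≈ -36.5263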